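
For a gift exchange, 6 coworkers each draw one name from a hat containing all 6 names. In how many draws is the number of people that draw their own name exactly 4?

15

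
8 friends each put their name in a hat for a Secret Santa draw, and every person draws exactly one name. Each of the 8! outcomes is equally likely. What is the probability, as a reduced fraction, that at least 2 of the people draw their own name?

Favorable outcomes: Σ_{i≥2} C(8,i)·!(8-i) = 28·265 + 56·44 + 70·9 + 56·2 + 28·1 + 8·0 + 1·1 = 10655.
Total outcomes: 8! = 40320.
Probability = 10655/40320 = 2131/8064.

2131/8064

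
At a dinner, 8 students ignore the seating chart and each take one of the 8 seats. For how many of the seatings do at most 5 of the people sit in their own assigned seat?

40291

Sum C(8,i)·!(8-i) for i = 0..5:
  i=0: C(8,0)·!8 = 1·14833 = 14833
  i=1: C(8,1)·!7 = 8·1854 = 14832
  i=2: C(8,2)·!6 = 28·265 = 7420
  i=3: C(8,3)·!5 = 56·44 = 2464
  i=4: C(8,4)·!4 = 70·9 = 630
  i=5: C(8,5)·!3 = 56·2 = 112
Total = 40291.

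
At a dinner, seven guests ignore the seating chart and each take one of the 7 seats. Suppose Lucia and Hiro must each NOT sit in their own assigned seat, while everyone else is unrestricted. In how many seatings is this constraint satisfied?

3720

Inclusion-exclusion on the 2 forbidden self-matches:
Σ_{j=0}^{2} (-1)^j C(2,j)(7-j)!
= C(2,0)·7! - C(2,1)·6! + C(2,2)·5!
= 5040 - 1440 + 120
= 3720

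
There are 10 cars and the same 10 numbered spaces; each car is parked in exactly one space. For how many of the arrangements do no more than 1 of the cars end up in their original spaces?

# with exactly i fixed is C(10,i)·!(10-i); sum over i=0..1:
  i=0: C(10,0)·!10 = 1·1334961 = 1334961
  i=1: C(10,1)·!9 = 10·133496 = 1334960
Total = 2669921.

2669921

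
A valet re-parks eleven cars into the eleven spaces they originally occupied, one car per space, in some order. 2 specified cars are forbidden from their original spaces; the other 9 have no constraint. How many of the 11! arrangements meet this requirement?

Let A_j be the event that the j-th constrained one is fixed. By inclusion-exclusion over the 2 events:
Σ_{j=0}^{2} (-1)^j C(2,j)(11-j)!
= C(2,0)·11! - C(2,1)·10! + C(2,2)·9!
= 39916800 - 7257600 + 362880
= 33022080

33022080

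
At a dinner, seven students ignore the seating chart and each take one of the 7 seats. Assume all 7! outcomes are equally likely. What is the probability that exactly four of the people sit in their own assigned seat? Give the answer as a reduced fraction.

1/72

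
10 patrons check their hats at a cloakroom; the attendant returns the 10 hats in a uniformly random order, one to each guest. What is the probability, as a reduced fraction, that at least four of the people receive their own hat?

Favorable outcomes: Σ_{i≥4} C(10,i)·!(10-i) = 210·265 + 252·44 + 210·9 + 120·2 + 45·1 + 10·0 + 1·1 = 68914.
Total outcomes: 10! = 3628800.
Probability = 68914/3628800 = 34457/1814400.

34457/1814400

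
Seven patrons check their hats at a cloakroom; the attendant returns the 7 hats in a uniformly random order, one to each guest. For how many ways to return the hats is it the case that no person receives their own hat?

1854

Recurrence: !7 = 7·!6 + (-1)^7.
!7 = 7·265 - 1 = 1854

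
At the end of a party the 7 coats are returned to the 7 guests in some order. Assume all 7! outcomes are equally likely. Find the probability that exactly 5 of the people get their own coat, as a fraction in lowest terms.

1/240

Favorable outcomes: C(7,5)·!2 = 21·1 = 21.
Total outcomes: 7! = 5040.
Probability = 21/5040 = 1/240.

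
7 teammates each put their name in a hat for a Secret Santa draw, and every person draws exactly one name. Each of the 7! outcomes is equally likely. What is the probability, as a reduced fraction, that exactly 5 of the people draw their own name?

Favorable outcomes: C(7,5)·!2 = 21·1 = 21.
Total outcomes: 7! = 5040.
Probability = 21/5040 = 1/240.

1/240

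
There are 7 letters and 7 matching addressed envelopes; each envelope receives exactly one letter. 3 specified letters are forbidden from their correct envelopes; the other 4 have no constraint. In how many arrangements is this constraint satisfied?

Inclusion-exclusion on the 3 forbidden self-matches:
Σ_{j=0}^{3} (-1)^j C(3,j)(7-j)!
= C(3,0)·7! - C(3,1)·6! + C(3,2)·5! - C(3,3)·4!
= 5040 - 2160 + 360 - 24
= 3216

3216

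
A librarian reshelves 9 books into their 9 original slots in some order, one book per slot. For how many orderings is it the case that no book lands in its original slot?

133496

By inclusion-exclusion, !9 = Σ (-1)^k · 9!/k! for k=0..9
= 9! - 9!/1! + 9!/2! - 9!/3! + 9!/4! - 9!/5! + 9!/6! - 9!/7! + 9!/8! - 9!/9!
= 362880 - 362880 + 181440 - 60480 + 15120 - 3024 + 504 - 72 + 9 - 1
= 133496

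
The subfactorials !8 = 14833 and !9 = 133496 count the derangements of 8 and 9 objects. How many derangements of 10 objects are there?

!10 = (10-1)·(!9 + !8) = 9·(133496 + 14833) = 9·148329 = 1334961.

1334961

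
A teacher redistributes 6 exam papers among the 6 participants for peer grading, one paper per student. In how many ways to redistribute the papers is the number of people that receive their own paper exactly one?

264

Pick the single fixed position: C(6,1) = 6 ways.
The other 5 form a derangement: !5 = 44.
Total: 6 × 44 = 264.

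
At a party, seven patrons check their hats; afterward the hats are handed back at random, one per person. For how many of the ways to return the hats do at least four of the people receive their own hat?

# with exactly i fixed is C(7,i)·!(7-i); sum over i=4..7:
  i=4: C(7,4)·!3 = 35·2 = 70
  i=5: C(7,5)·!2 = 21·1 = 21
  i=6: C(7,6)·!1 = 7·0 = 0
  i=7: C(7,7)·!0 = 1·1 = 1
Total = 92.

92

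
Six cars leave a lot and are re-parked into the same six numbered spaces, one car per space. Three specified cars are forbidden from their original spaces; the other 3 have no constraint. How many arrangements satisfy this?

Let A_j be the event that the j-th constrained one is fixed. By inclusion-exclusion over the 3 events:
Σ_{j=0}^{3} (-1)^j C(3,j)(6-j)!
= C(3,0)·6! - C(3,1)·5! + C(3,2)·4! - C(3,3)·3!
= 720 - 360 + 72 - 6
= 426

426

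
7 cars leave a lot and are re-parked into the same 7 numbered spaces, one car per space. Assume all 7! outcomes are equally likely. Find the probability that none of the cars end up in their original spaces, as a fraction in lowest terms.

Favorable outcomes: !7 = 1854.
Total outcomes: 7! = 5040.
Probability = 1854/5040 = 103/280.

103/280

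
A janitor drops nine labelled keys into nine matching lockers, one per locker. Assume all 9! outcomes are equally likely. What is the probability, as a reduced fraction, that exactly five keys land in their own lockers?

Favorable outcomes: C(9,5)·!4 = 126·9 = 1134.
Total outcomes: 9! = 362880.
Probability = 1134/362880 = 1/320.

1/320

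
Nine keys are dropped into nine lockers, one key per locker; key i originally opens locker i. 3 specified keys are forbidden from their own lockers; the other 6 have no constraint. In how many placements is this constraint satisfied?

256320

Let A_j be the event that the j-th constrained one is fixed. By inclusion-exclusion over the 3 events:
Σ_{j=0}^{3} (-1)^j C(3,j)(9-j)!
= C(3,0)·9! - C(3,1)·8! + C(3,2)·7! - C(3,3)·6!
= 362880 - 120960 + 15120 - 720
= 256320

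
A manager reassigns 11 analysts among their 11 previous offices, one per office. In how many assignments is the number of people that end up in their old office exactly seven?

2970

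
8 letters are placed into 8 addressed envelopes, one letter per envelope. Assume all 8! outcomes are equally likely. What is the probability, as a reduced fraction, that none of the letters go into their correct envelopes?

Favorable outcomes: !8 = 14833.
Total outcomes: 8! = 40320.
Probability = 14833/40320 = 2119/5760.

2119/5760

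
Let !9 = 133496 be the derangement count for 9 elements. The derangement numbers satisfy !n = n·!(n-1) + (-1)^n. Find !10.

1334961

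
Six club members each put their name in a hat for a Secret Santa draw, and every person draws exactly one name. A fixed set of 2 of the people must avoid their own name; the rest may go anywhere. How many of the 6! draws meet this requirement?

Inclusion-exclusion on the 2 forbidden self-matches:
Σ_{j=0}^{2} (-1)^j C(2,j)(6-j)!
= C(2,0)·6! - C(2,1)·5! + C(2,2)·4!
= 720 - 240 + 24
= 504

504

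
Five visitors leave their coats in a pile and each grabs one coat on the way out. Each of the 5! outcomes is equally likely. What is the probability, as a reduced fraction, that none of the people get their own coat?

Favorable outcomes: !5 = 44.
Total outcomes: 5! = 120.
Probability = 44/120 = 11/30.

11/30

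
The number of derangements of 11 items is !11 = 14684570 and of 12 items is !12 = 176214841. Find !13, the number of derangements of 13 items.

2290792932

!13 = (13-1)·(!12 + !11) = 12·(176214841 + 14684570) = 12·190899411 = 2290792932.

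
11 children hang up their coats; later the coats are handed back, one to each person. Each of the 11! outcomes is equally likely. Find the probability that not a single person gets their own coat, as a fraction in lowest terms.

Favorable outcomes: !11 = 14684570.
Total outcomes: 11! = 39916800.
Probability = 14684570/39916800 = 1468457/3991680.

1468457/3991680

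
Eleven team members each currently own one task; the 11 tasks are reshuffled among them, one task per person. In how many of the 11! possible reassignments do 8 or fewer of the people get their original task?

39916744

# with exactly i fixed is C(11,i)·!(11-i); sum over i=0..8:
  i=0: C(11,0)·!11 = 1·14684570 = 14684570
  i=1: C(11,1)·!10 = 11·1334961 = 14684571
  i=2: C(11,2)·!9 = 55·133496 = 7342280
  i=3: C(11,3)·!8 = 165·14833 = 2447445
  i=4: C(11,4)·!7 = 330·1854 = 611820
  i=5: C(11,5)·!6 = 462·265 = 122430
  i=6: C(11,6)·!5 = 462·44 = 20328
  i=7: C(11,7)·!4 = 330·9 = 2970
  i=8: C(11,8)·!3 = 165·2 = 330
Total = 39916744.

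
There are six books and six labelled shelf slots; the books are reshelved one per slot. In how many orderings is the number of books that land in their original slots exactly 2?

Choose which 2 of the 6 are fixed: C(6,2) = 15.
The remaining 4 must be deranged: !4 = 9.
Total: 15 × 9 = 135.

135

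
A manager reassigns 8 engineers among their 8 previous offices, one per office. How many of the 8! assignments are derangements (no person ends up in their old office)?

14833

Use !n = (n-1)(!(n-1) + !(n-2)).
!8 = 7·(1854 + 265) = 7·2119 = 14833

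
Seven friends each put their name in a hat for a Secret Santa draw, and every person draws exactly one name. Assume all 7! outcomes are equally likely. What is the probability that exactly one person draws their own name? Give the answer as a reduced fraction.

53/144

Favorable outcomes: C(7,1)·!6 = 7·265 = 1855.
Total outcomes: 7! = 5040.
Probability = 1855/5040 = 53/144.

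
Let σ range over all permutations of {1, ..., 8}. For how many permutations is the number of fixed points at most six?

40319

Sum C(8,i)·!(8-i) for i = 0..6:
  i=0: C(8,0)·!8 = 1·14833 = 14833
  i=1: C(8,1)·!7 = 8·1854 = 14832
  i=2: C(8,2)·!6 = 28·265 = 7420
  i=3: C(8,3)·!5 = 56·44 = 2464
  i=4: C(8,4)·!4 = 70·9 = 630
  i=5: C(8,5)·!3 = 56·2 = 112
  i=6: C(8,6)·!2 = 28·1 = 28
Total = 40319.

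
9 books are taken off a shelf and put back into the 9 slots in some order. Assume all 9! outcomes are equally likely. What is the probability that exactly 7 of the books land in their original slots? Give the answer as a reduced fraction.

1/10080

Favorable outcomes: C(9,7)·!2 = 36·1 = 36.
Total outcomes: 9! = 362880.
Probability = 36/362880 = 1/10080.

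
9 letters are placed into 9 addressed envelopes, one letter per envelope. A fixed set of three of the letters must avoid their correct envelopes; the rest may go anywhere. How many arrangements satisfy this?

256320

Let A_j be the event that the j-th constrained one is fixed. By inclusion-exclusion over the 3 events:
Σ_{j=0}^{3} (-1)^j C(3,j)(9-j)!
= C(3,0)·9! - C(3,1)·8! + C(3,2)·7! - C(3,3)·6!
= 362880 - 120960 + 15120 - 720
= 256320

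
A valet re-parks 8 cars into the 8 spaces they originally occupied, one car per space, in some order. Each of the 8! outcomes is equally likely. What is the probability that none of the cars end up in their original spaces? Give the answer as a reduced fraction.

Favorable outcomes: !8 = 14833.
Total outcomes: 8! = 40320.
Probability = 14833/40320 = 2119/5760.

2119/5760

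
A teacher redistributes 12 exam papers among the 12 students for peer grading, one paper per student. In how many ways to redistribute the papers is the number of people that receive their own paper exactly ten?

66

Choose which 10 of the 12 are fixed: C(12,10) = 66.
The other 2 form a derangement: !2 = 1.
Total: 66 × 1 = 66.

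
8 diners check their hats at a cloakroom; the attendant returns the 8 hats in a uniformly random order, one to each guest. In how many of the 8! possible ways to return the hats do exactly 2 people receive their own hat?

Pick the 2 fixed positions: C(8,2) = 28 ways.
The remaining 6 must be deranged: !6 = 265.
Total: 28 × 265 = 7420.

7420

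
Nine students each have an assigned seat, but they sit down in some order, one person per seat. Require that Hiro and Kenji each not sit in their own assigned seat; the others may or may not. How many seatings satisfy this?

Inclusion-exclusion on the 2 forbidden self-matches:
Σ_{j=0}^{2} (-1)^j C(2,j)(9-j)!
= C(2,0)·9! - C(2,1)·8! + C(2,2)·7!
= 362880 - 80640 + 5040
= 287280

287280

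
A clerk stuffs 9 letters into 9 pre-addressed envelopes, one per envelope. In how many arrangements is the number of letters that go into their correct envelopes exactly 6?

168

Pick the 6 fixed positions: C(9,6) = 84 ways.
The other 3 form a derangement: !3 = 2.
Total: 84 × 2 = 168.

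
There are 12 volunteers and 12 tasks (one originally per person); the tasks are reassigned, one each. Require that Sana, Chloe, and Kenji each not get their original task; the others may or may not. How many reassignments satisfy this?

Inclusion-exclusion on the 3 forbidden self-matches:
Σ_{j=0}^{3} (-1)^j C(3,j)(12-j)!
= C(3,0)·12! - C(3,1)·11! + C(3,2)·10! - C(3,3)·9!
= 479001600 - 119750400 + 10886400 - 362880
= 369774720

369774720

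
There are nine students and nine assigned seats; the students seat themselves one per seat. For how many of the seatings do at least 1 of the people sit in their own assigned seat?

229384

Sum C(9,i)·!(9-i) for i = 1..9:
  i=1: C(9,1)·!8 = 9·14833 = 133497
  i=2: C(9,2)·!7 = 36·1854 = 66744
  i=3: C(9,3)·!6 = 84·265 = 22260
  i=4: C(9,4)·!5 = 126·44 = 5544
  i=5: C(9,5)·!4 = 126·9 = 1134
  i=6: C(9,6)·!3 = 84·2 = 168
  i=7: C(9,7)·!2 = 36·1 = 36
  i=8: C(9,8)·!1 = 9·0 = 0
  i=9: C(9,9)·!0 = 1·1 = 1
Total = 229384.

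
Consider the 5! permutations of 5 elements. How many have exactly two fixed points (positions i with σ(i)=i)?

20

Pick the 2 fixed positions: C(5,2) = 10 ways.
The remaining 3 must be deranged: !3 = 2.
Total: 10 × 2 = 20.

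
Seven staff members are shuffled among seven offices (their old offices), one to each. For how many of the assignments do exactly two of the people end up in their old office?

924

Choose which 2 of the 7 are fixed: C(7,2) = 21.
The other 5 form a derangement: !5 = 44.
Total: 21 × 44 = 924.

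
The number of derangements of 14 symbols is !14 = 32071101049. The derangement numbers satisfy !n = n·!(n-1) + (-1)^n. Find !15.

481066515734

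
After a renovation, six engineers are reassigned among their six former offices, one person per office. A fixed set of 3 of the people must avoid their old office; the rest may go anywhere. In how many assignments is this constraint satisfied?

426

Let A_j be the event that the j-th constrained one is fixed. By inclusion-exclusion over the 3 events:
Σ_{j=0}^{3} (-1)^j C(3,j)(6-j)!
= C(3,0)·6! - C(3,1)·5! + C(3,2)·4! - C(3,3)·3!
= 720 - 360 + 72 - 6
= 426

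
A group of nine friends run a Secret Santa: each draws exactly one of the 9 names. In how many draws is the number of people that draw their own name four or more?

6883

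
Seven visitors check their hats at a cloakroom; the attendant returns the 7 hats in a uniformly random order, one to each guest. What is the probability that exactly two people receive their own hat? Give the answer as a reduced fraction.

Favorable outcomes: C(7,2)·!5 = 21·44 = 924.
Total outcomes: 7! = 5040.
Probability = 924/5040 = 11/60.

11/60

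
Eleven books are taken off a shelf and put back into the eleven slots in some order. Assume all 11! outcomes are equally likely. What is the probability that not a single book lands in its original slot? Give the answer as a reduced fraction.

1468457/3991680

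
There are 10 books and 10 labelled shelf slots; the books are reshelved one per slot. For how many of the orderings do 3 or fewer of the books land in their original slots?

3559886

Sum C(10,i)·!(10-i) for i = 0..3:
  i=0: C(10,0)·!10 = 1·1334961 = 1334961
  i=1: C(10,1)·!9 = 10·133496 = 1334960
  i=2: C(10,2)·!8 = 45·14833 = 667485
  i=3: C(10,3)·!7 = 120·1854 = 222480
Total = 3559886.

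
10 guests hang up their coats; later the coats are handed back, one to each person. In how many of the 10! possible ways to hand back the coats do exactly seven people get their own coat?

Pick the 7 fixed positions: C(10,7) = 120 ways.
The other 3 form a derangement: !3 = 2.
Total: 120 × 2 = 240.

240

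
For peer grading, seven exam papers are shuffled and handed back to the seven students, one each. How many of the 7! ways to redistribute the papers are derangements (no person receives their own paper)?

1854

Recurrence: !7 = 7·!6 + (-1)^7.
!7 = 7·265 - 1 = 1854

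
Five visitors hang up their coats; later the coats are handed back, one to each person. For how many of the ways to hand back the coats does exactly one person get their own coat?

Choose which one of the 5 is fixed: C(5,1) = 5.
The remaining 4 must be deranged: !4 = 9.
Total: 5 × 9 = 45.

45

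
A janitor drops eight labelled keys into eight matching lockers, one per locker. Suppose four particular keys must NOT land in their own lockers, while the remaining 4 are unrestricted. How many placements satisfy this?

Let A_j be the event that the j-th constrained one is fixed. By inclusion-exclusion over the 4 events:
Σ_{j=0}^{4} (-1)^j C(4,j)(8-j)!
= C(4,0)·8! - C(4,1)·7! + C(4,2)·6! - C(4,3)·5! + C(4,4)·4!
= 40320 - 20160 + 4320 - 480 + 24
= 24024

24024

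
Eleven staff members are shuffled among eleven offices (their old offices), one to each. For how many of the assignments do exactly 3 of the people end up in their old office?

Pick the 3 fixed positions: C(11,3) = 165 ways.
The remaining 8 must be deranged: !8 = 14833.
Total: 165 × 14833 = 2447445.

2447445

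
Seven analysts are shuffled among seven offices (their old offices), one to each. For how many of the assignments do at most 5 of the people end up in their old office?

# with exactly i fixed is C(7,i)·!(7-i); sum over i=0..5:
  i=0: C(7,0)·!7 = 1·1854 = 1854
  i=1: C(7,1)·!6 = 7·265 = 1855
  i=2: C(7,2)·!5 = 21·44 = 924
  i=3: C(7,3)·!4 = 35·9 = 315
  i=4: C(7,4)·!3 = 35·2 = 70
  i=5: C(7,5)·!2 = 21·1 = 21
Total = 5039.

5039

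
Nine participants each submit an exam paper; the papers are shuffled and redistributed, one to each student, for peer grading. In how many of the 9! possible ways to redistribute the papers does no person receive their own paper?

133496

Recurrence: !9 = 9·!8 + (-1)^9.
!9 = 9·14833 - 1 = 133496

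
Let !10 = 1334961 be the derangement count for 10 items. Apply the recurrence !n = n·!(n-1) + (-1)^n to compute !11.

!11 = 11·1334961 - 1 = 14684570.

14684570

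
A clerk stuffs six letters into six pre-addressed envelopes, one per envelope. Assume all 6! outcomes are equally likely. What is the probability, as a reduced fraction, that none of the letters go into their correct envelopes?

Favorable outcomes: !6 = 265.
Total outcomes: 6! = 720.
Probability = 265/720 = 53/144.

53/144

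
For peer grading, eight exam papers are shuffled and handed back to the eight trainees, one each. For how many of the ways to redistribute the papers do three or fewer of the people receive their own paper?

# with exactly i fixed is C(8,i)·!(8-i); sum over i=0..3:
  i=0: C(8,0)·!8 = 1·14833 = 14833
  i=1: C(8,1)·!7 = 8·1854 = 14832
  i=2: C(8,2)·!6 = 28·265 = 7420
  i=3: C(8,3)·!5 = 56·44 = 2464
Total = 39549.

39549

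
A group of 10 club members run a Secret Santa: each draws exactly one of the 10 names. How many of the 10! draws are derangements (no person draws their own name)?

1334961

The number of derangements of 10 is !10 = Σ_{k=0}^{10} (-1)^k·10!/k!
= 10! - 10!/1! + 10!/2! - 10!/3! + 10!/4! - 10!/5! + 10!/6! - 10!/7! + 10!/8! - 10!/9! + 10!/10!
= 3628800 - 3628800 + 1814400 - 604800 + 151200 - 30240 + 5040 - 720 + 90 - 10 + 1
= 1334961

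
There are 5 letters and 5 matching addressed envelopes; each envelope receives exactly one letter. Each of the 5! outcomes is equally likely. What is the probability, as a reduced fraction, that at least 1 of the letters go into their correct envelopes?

19/30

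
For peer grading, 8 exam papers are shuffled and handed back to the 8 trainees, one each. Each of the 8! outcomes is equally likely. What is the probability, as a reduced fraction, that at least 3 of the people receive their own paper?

647/8064

Favorable outcomes: Σ_{i≥3} C(8,i)·!(8-i) = 56·44 + 70·9 + 56·2 + 28·1 + 8·0 + 1·1 = 3235.
Total outcomes: 8! = 40320.
Probability = 3235/40320 = 647/8064.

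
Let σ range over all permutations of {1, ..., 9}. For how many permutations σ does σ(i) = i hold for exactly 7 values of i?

Choose which 7 of the 9 are fixed: C(9,7) = 36.
The other 2 form a derangement: !2 = 1.
Total: 36 × 1 = 36.

36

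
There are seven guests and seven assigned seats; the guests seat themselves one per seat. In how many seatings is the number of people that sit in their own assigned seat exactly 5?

Choose which 5 of the 7 are fixed: C(7,5) = 21.
The remaining 2 must be deranged: !2 = 1.
Total: 21 × 1 = 21.

21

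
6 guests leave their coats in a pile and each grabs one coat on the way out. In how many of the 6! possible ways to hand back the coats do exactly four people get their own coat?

Choose which 4 of the 6 are fixed: C(6,4) = 15.
The remaining 2 must be deranged: !2 = 1.
Total: 15 × 1 = 15.

15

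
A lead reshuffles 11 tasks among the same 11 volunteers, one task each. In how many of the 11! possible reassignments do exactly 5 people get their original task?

122430

Choose which 5 of the 11 are fixed: C(11,5) = 462.
The remaining 6 must be deranged: !6 = 265.
Total: 462 × 265 = 122430.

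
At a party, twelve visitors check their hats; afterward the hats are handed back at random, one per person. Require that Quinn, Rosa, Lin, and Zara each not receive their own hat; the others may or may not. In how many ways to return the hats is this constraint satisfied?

339696000

Let A_j be the event that the j-th constrained one is fixed. By inclusion-exclusion over the 4 events:
Σ_{j=0}^{4} (-1)^j C(4,j)(12-j)!
= C(4,0)·12! - C(4,1)·11! + C(4,2)·10! - C(4,3)·9! + C(4,4)·8!
= 479001600 - 159667200 + 21772800 - 1451520 + 40320
= 339696000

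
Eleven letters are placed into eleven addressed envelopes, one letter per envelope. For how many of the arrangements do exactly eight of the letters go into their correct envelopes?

330

Pick the 8 fixed positions: C(11,8) = 165 ways.
The remaining 3 must be deranged: !3 = 2.
Total: 165 × 2 = 330.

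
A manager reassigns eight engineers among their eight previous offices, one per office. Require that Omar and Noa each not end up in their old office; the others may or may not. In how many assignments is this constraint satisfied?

30960

Inclusion-exclusion on the 2 forbidden self-matches:
Σ_{j=0}^{2} (-1)^j C(2,j)(8-j)!
= C(2,0)·8! - C(2,1)·7! + C(2,2)·6!
= 40320 - 10080 + 720
= 30960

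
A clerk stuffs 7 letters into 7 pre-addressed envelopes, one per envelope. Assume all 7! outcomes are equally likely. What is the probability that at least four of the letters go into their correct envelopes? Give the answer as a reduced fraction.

Favorable outcomes: Σ_{i≥4} C(7,i)·!(7-i) = 35·2 + 21·1 + 7·0 + 1·1 = 92.
Total outcomes: 7! = 5040.
Probability = 92/5040 = 23/1260.

23/1260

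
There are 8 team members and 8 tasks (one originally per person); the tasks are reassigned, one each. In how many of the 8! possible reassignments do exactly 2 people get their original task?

Choose which 2 of the 8 are fixed: C(8,2) = 28.
The other 6 form a derangement: !6 = 265.
Total: 28 × 265 = 7420.

7420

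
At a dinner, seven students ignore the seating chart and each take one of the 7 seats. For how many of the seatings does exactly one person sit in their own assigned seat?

1855

Choose which one of the 7 is fixed: C(7,1) = 7.
The remaining 6 must be deranged: !6 = 265.
Total: 7 × 265 = 1855.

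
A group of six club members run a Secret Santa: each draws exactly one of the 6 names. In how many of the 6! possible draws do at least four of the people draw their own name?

16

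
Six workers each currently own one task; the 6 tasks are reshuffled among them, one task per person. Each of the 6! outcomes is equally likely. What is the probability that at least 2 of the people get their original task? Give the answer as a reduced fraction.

191/720

Favorable outcomes: Σ_{i≥2} C(6,i)·!(6-i) = 15·9 + 20·2 + 15·1 + 6·0 + 1·1 = 191.
Total outcomes: 6! = 720.
Probability = 191/720 = 191/720.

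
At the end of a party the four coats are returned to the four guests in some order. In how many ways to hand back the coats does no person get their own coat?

Use !n = (n-1)(!(n-1) + !(n-2)).
!4 = 3·(2 + 1) = 3·3 = 9

9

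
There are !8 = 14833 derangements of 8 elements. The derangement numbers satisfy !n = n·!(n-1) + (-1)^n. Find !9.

!9 = 9·14833 - 1 = 133496.

133496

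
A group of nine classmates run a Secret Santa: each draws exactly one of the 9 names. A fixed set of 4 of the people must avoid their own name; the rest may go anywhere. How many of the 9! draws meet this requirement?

229080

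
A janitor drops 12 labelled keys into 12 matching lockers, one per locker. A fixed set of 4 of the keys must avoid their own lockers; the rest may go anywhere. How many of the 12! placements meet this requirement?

339696000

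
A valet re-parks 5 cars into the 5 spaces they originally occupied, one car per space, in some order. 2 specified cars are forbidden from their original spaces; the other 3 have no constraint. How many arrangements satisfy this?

Let A_j be the event that the j-th constrained one is fixed. By inclusion-exclusion over the 2 events:
Σ_{j=0}^{2} (-1)^j C(2,j)(5-j)!
= C(2,0)·5! - C(2,1)·4! + C(2,2)·3!
= 120 - 48 + 6
= 78

78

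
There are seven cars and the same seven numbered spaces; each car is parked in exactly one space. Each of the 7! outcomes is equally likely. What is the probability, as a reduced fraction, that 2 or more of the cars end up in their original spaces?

1331/5040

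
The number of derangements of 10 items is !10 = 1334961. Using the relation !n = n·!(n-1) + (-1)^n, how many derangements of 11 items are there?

14684570

!11 = 11·1334961 - 1 = 14684570.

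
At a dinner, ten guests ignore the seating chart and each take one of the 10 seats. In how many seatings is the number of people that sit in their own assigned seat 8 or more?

# with exactly i fixed is C(10,i)·!(10-i); sum over i=8..10:
  i=8: C(10,8)·!2 = 45·1 = 45
  i=9: C(10,9)·!1 = 10·0 = 0
  i=10: C(10,10)·!0 = 1·1 = 1
Total = 46.

46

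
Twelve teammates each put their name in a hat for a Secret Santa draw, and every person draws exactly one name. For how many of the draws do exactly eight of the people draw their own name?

4455

Pick the 8 fixed positions: C(12,8) = 495 ways.
The other 4 form a derangement: !4 = 9.
Total: 495 × 9 = 4455.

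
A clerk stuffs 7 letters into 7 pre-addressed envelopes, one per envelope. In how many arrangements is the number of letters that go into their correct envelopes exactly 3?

315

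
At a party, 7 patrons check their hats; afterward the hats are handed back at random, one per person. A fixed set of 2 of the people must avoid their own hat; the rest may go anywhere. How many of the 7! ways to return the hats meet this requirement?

Inclusion-exclusion on the 2 forbidden self-matches:
Σ_{j=0}^{2} (-1)^j C(2,j)(7-j)!
= C(2,0)·7! - C(2,1)·6! + C(2,2)·5!
= 5040 - 1440 + 120
= 3720

3720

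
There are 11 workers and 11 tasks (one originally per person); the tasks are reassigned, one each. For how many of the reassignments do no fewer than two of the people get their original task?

10547659

Sum C(11,i)·!(11-i) for i = 2..11:
  i=2: C(11,2)·!9 = 55·133496 = 7342280
  i=3: C(11,3)·!8 = 165·14833 = 2447445
  i=4: C(11,4)·!7 = 330·1854 = 611820
  i=5: C(11,5)·!6 = 462·265 = 122430
  i=6: C(11,6)·!5 = 462·44 = 20328
  i=7: C(11,7)·!4 = 330·9 = 2970
  i=8: C(11,8)·!3 = 165·2 = 330
  i=9: C(11,9)·!2 = 55·1 = 55
  i=10: C(11,10)·!1 = 11·0 = 0
  i=11: C(11,11)·!0 = 1·1 = 1
Total = 10547659.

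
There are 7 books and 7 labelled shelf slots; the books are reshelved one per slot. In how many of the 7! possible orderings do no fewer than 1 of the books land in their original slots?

Sum C(7,i)·!(7-i) for i = 1..7:
  i=1: C(7,1)·!6 = 7·265 = 1855
  i=2: C(7,2)·!5 = 21·44 = 924
  i=3: C(7,3)·!4 = 35·9 = 315
  i=4: C(7,4)·!3 = 35·2 = 70
  i=5: C(7,5)·!2 = 21·1 = 21
  i=6: C(7,6)·!1 = 7·0 = 0
  i=7: C(7,7)·!0 = 1·1 = 1
Total = 3186.

3186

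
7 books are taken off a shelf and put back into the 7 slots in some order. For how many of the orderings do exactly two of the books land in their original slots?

924

Pick the 2 fixed positions: C(7,2) = 21 ways.
The remaining 5 must be deranged: !5 = 44.
Total: 21 × 44 = 924.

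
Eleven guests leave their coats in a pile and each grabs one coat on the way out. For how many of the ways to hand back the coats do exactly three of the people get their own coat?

Pick the 3 fixed positions: C(11,3) = 165 ways.
The other 8 form a derangement: !8 = 14833.
Total: 165 × 14833 = 2447445.

2447445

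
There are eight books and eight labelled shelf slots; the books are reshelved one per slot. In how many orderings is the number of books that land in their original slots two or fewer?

Sum C(8,i)·!(8-i) for i = 0..2:
  i=0: C(8,0)·!8 = 1·14833 = 14833
  i=1: C(8,1)·!7 = 8·1854 = 14832
  i=2: C(8,2)·!6 = 28·265 = 7420
Total = 37085.

37085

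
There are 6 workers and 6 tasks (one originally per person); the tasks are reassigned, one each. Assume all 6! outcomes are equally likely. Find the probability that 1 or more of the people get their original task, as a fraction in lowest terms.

Favorable outcomes: Σ_{i≥1} C(6,i)·!(6-i) = 6·44 + 15·9 + 20·2 + 15·1 + 6·0 + 1·1 = 455.
Total outcomes: 6! = 720.
Probability = 455/720 = 91/144.

91/144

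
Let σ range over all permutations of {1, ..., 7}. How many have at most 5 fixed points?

# with exactly i fixed is C(7,i)·!(7-i); sum over i=0..5:
  i=0: C(7,0)·!7 = 1·1854 = 1854
  i=1: C(7,1)·!6 = 7·265 = 1855
  i=2: C(7,2)·!5 = 21·44 = 924
  i=3: C(7,3)·!4 = 35·9 = 315
  i=4: C(7,4)·!3 = 35·2 = 70
  i=5: C(7,5)·!2 = 21·1 = 21
Total = 5039.

5039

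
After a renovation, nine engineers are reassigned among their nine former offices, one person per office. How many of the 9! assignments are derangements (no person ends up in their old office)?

The subfactorial !9 = [9!/e] (nearest integer).
9! = 362880, and 362880/e ≈ 133496.09, so !9 = 133496.

133496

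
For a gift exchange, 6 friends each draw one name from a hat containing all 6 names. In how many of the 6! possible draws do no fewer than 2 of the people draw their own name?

191

# with exactly i fixed is C(6,i)·!(6-i); sum over i=2..6:
  i=2: C(6,2)·!4 = 15·9 = 135
  i=3: C(6,3)·!3 = 20·2 = 40
  i=4: C(6,4)·!2 = 15·1 = 15
  i=5: C(6,5)·!1 = 6·0 = 0
  i=6: C(6,6)·!0 = 1·1 = 1
Total = 191.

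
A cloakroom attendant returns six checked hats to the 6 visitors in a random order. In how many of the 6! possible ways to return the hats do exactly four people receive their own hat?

15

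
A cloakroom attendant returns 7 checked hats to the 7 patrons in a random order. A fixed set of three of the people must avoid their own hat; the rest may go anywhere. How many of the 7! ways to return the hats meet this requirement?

3216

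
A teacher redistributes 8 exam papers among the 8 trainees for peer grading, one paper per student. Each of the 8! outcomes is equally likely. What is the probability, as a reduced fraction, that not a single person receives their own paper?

Favorable outcomes: !8 = 14833.
Total outcomes: 8! = 40320.
Probability = 14833/40320 = 2119/5760.

2119/5760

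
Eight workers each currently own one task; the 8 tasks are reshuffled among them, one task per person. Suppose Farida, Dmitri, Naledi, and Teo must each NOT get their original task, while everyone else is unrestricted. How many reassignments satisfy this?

24024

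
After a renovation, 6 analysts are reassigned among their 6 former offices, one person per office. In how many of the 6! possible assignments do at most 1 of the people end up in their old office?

529

# with exactly i fixed is C(6,i)·!(6-i); sum over i=0..1:
  i=0: C(6,0)·!6 = 1·265 = 265
  i=1: C(6,1)·!5 = 6·44 = 264
Total = 529.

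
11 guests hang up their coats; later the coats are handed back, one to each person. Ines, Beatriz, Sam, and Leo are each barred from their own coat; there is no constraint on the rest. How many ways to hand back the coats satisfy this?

27422640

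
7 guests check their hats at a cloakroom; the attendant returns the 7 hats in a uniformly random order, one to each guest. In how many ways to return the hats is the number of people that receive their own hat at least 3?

Sum C(7,i)·!(7-i) for i = 3..7:
  i=3: C(7,3)·!4 = 35·9 = 315
  i=4: C(7,4)·!3 = 35·2 = 70
  i=5: C(7,5)·!2 = 21·1 = 21
  i=6: C(7,6)·!1 = 7·0 = 0
  i=7: C(7,7)·!0 = 1·1 = 1
Total = 407.

407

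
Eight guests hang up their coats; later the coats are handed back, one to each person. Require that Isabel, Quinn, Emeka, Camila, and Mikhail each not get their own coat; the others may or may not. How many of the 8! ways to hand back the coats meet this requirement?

21234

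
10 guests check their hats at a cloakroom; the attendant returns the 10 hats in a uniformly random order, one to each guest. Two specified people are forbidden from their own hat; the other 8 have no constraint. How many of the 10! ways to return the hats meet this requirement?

2943360

Let A_j be the event that the j-th constrained one is fixed. By inclusion-exclusion over the 2 events:
Σ_{j=0}^{2} (-1)^j C(2,j)(10-j)!
= C(2,0)·10! - C(2,1)·9! + C(2,2)·8!
= 3628800 - 725760 + 40320
= 2943360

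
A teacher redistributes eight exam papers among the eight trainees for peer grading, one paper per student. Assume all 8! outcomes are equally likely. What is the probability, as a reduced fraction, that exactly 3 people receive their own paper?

11/180

Favorable outcomes: C(8,3)·!5 = 56·44 = 2464.
Total outcomes: 8! = 40320.
Probability = 2464/40320 = 11/180.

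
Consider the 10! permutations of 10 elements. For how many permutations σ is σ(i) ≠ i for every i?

1334961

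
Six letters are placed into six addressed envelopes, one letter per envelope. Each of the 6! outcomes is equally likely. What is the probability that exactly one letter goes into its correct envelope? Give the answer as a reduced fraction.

11/30

Favorable outcomes: C(6,1)·!5 = 6·44 = 264.
Total outcomes: 6! = 720.
Probability = 264/720 = 11/30.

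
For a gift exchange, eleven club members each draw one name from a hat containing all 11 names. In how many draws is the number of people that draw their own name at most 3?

Sum C(11,i)·!(11-i) for i = 0..3:
  i=0: C(11,0)·!11 = 1·14684570 = 14684570
  i=1: C(11,1)·!10 = 11·1334961 = 14684571
  i=2: C(11,2)·!9 = 55·133496 = 7342280
  i=3: C(11,3)·!8 = 165·14833 = 2447445
Total = 39158866.

39158866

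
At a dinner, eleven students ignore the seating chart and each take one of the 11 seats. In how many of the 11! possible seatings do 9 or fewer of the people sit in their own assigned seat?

39916799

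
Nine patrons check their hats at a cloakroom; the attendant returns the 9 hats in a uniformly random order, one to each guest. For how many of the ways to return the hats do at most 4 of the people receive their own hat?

361541

Sum C(9,i)·!(9-i) for i = 0..4:
  i=0: C(9,0)·!9 = 1·133496 = 133496
  i=1: C(9,1)·!8 = 9·14833 = 133497
  i=2: C(9,2)·!7 = 36·1854 = 66744
  i=3: C(9,3)·!6 = 84·265 = 22260
  i=4: C(9,4)·!5 = 126·44 = 5544
Total = 361541.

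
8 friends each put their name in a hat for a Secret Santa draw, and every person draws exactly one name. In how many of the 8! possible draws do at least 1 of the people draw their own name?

25487

# with exactly i fixed is C(8,i)·!(8-i); sum over i=1..8:
  i=1: C(8,1)·!7 = 8·1854 = 14832
  i=2: C(8,2)·!6 = 28·265 = 7420
  i=3: C(8,3)·!5 = 56·44 = 2464
  i=4: C(8,4)·!4 = 70·9 = 630
  i=5: C(8,5)·!3 = 56·2 = 112
  i=6: C(8,6)·!2 = 28·1 = 28
  i=7: C(8,7)·!1 = 8·0 = 0
  i=8: C(8,8)·!0 = 1·1 = 1
Total = 25487.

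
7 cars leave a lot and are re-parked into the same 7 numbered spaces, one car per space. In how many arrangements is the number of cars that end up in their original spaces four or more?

Sum C(7,i)·!(7-i) for i = 4..7:
  i=4: C(7,4)·!3 = 35·2 = 70
  i=5: C(7,5)·!2 = 21·1 = 21
  i=6: C(7,6)·!1 = 7·0 = 0
  i=7: C(7,7)·!0 = 1·1 = 1
Total = 92.

92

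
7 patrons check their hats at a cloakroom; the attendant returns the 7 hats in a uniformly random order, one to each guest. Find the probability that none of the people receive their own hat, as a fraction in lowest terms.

Favorable outcomes: !7 = 1854.
Total outcomes: 7! = 5040.
Probability = 1854/5040 = 103/280.

103/280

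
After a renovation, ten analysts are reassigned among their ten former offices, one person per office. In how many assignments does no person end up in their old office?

1334961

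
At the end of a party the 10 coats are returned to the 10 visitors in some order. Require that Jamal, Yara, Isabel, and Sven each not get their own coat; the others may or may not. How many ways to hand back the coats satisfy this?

2399760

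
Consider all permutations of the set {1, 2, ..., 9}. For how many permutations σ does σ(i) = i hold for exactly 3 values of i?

Pick the 3 fixed positions: C(9,3) = 84 ways.
The other 6 form a derangement: !6 = 265.
Total: 84 × 265 = 22260.

22260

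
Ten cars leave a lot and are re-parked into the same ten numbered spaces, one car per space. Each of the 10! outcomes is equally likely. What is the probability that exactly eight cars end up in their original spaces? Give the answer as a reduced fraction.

1/80640

Favorable outcomes: C(10,8)·!2 = 45·1 = 45.
Total outcomes: 10! = 3628800.
Probability = 45/3628800 = 1/80640.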